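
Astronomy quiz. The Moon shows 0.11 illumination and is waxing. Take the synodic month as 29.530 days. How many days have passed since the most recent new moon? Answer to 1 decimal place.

From f = (1 − cos θ)/2: cos θ = 1 − 2×0.11 = 0.780; arccos → 38.7°.
Before full moon the principal value applies: θ = 38.7°.
That fraction of the synodic month is 38.7/360 × 29.530 d ≈ 3.18 d.

3.2 days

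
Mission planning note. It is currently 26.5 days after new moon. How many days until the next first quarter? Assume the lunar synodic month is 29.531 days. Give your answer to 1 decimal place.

First quarter is 0.25 of the way through the cycle: age 0.25 × 29.531 = 7.383 d.
Already past this cycle's first quarter; the next is at 7.383 + 29.531 = 36.914 d, so 36.914 − 26.5 = 10.414 days.

10.4 days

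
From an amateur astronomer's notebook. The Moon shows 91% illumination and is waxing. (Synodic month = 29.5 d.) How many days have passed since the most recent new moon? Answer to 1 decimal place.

11.9 days

cos θ = 1 − 2f = -0.820, giving a principal value of 145.1°.
The Moon is waxing (0°–180°), so θ = 145.1° directly.
At 360°/29.5 d per day, 145.1° corresponds to 11.89 days.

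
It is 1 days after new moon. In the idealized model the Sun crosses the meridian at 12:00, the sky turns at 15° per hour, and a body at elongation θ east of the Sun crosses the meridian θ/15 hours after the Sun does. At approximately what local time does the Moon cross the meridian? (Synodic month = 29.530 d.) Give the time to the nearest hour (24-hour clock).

13:00

Elongation θ = 360° × 1/29.530 ≈ 12.2°.
Delay after the Sun = 12.2° / (15°/h) ≈ 0.81 h.
12:00 + 0.81 h ≈ 12:49 → 13:00 to the nearest hour.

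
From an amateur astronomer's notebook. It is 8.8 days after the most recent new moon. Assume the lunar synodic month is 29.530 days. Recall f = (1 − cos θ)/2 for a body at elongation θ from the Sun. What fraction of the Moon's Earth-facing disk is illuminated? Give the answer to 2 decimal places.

0.65

Elongation θ = 360° × 8.8/29.530 ≈ 107.3°.
cos 107.3° = (-0.297), so f = (1 − (-0.297))/2 = 0.649.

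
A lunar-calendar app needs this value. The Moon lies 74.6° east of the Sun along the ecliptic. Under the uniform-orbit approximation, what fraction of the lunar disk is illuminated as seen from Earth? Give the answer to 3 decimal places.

Half-versine of 74.6°: (1 − 0.266)/2 = 0.367.

0.367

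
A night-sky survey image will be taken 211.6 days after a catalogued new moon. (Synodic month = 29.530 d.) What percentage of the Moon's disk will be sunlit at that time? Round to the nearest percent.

25%

211.6 d spans 7 complete synodic months (7 × 29.530 = 206.71 d) plus 4.89 d.
The Moon has covered 4.89/29.530 of its cycle, so θ ≈ 360° × 4.89/29.530 = 59.6°.
Illuminated fraction = (1 − cos 59.6°)/2 = (1 − 0.506)/2 ≈ 0.247, so 25%.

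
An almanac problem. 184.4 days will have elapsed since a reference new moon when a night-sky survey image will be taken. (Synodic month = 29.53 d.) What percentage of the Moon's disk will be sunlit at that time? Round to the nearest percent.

48%

184.4/29.53 = 6.244 lunations, so 6 complete cycles and 7.22 d into the next.
Elongation θ = 360° × 7.22/29.53 ≈ 88.0°.
With cos θ = 0.035, the lit fraction is (1 − 0.035)/2 ≈ 0.483, so 48%.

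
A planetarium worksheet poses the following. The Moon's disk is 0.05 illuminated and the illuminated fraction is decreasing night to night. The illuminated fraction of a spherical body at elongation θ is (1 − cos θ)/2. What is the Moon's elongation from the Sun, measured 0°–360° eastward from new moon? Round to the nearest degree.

From f = (1 − cos θ)/2: cos θ = 1 − 2×0.05 = 0.900; arccos → 25.8°.
Since the Moon is past full (waning), take the reflex angle: θ = 360° − 25.8° = 334.2°.

334°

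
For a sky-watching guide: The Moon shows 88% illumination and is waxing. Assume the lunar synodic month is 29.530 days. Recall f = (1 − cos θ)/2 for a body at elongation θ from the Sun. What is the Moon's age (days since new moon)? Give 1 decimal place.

11.4 days

cos θ = 1 − 2f = -0.760, giving a principal value of 139.5°.
Before full moon the principal value applies: θ = 139.5°.
At 360°/29.530 d per day, 139.5° corresponds to 11.44 days.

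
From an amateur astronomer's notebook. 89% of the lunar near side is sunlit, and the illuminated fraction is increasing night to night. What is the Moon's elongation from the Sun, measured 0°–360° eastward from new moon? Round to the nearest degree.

cos θ = 1 − 2f = -0.780, giving a principal value of 141.3°.
Waxing ⇒ before full, so θ = 141.3°.

141°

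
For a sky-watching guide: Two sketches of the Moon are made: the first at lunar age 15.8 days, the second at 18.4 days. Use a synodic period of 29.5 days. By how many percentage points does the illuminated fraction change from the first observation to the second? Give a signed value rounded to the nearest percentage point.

θ₁ = 360° × 15.8/29.5 = 192.8°, f₁ = (1 − cos θ₁)/2 = 0.988.
θ₂ = 360° × 18.4/29.5 = 224.5°, f₂ = (1 − cos θ₂)/2 = 0.856.
Change = f₂ − f₁ = -0.131 → -13 percentage points.

-13 pp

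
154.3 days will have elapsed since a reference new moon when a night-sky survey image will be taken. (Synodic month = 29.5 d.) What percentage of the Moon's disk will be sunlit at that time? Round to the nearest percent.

154.3/29.5 = 5.231 lunations, so 5 complete cycles and 6.80 d into the next.
The Moon has covered 6.80/29.5 of its cycle, so θ ≈ 360° × 6.80/29.5 = 83.0°.
Illuminated fraction = (1 − cos 83.0°)/2 = (1 − 0.122)/2 ≈ 0.439, so 44%.

44%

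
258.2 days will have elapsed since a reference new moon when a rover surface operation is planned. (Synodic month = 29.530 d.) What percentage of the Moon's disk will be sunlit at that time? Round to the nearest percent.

258.2/29.530 = 8.744 lunations, so 8 complete cycles and 21.96 d into the next.
Phase angle: θ = 360°·(21.96 d)/(29.530 d) = 267.7°.
cos 267.7° = (-0.040), so f = (1 − (-0.040))/2 = 0.520, so 52%.

52%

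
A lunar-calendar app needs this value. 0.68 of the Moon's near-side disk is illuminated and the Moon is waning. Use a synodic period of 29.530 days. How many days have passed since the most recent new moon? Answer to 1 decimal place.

20.4 days

Invert f = (1 − cos θ)/2 to get cos θ = 1 − 2(0.68) = -0.360, hence θ₀ = arccos -0.360 = 111.1°.
Since the Moon is past full (waning), take the reflex angle: θ = 360° − 111.1° = 248.9°.
That fraction of the synodic month is 248.9/360 × 29.530 d ≈ 20.42 d.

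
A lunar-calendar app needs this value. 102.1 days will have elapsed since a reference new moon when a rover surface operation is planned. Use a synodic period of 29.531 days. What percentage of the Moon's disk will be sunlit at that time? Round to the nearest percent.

98%

Reduce mod P: 102.1 − 3×29.531 = 13.51 d into the current lunation.
Phase angle: θ = 360°·(13.51 d)/(29.531 d) = 164.7°.
With cos θ = (-0.964), the lit fraction is (1 − (-0.964))/2 ≈ 0.982, so 98%.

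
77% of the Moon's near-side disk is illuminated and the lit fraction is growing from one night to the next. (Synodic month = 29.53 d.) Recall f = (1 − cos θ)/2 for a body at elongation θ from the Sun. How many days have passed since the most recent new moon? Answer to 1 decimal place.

cos θ = 1 − 2f = -0.540, giving a principal value of 122.7°.
Waxing ⇒ before full, so θ = 122.7°.
Age = 29.53 × 122.7°/360° ≈ 10.06 days.

10.1 days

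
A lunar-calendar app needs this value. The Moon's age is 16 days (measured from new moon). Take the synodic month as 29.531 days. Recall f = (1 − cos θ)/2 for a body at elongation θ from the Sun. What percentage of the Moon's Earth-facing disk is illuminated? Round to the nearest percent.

98%

Phase angle: θ = 360°·(16 d)/(29.531 d) = 195.0°.
cos 195.0° = (-0.966), so f = (1 − (-0.966))/2 = 0.983, so 98%.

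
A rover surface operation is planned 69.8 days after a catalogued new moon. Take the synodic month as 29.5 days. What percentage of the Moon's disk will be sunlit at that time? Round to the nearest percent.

83%

69.8/29.5 = 2.366 lunations, so 2 complete cycles and 10.80 d into the next.
Phase angle: θ = 360°·(10.80 d)/(29.5 d) = 131.8°.
With cos θ = (-0.666), the lit fraction is (1 − (-0.666))/2 ≈ 0.833, so 83%.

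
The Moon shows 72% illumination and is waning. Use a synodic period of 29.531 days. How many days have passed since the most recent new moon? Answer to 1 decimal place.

20.0 days

Invert f = (1 − cos θ)/2 to get cos θ = 1 − 2(0.72) = -0.440, hence θ₀ = arccos -0.440 = 116.1°.
A waning Moon lies in 180°–360°, so θ = 360° − 116.1° = 243.9°.
At 360°/29.531 d per day, 243.9° corresponds to 20.01 days.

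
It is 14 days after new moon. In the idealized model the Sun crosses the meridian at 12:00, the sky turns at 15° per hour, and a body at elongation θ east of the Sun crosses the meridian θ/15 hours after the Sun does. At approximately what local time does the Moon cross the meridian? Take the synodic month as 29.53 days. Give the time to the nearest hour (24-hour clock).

23:00

Elongation θ = 360° × 14/29.53 ≈ 170.7°.
The Moon trails the Sun by θ/15 = 170.7/15 ≈ 11.38 hours.
12:00 + 11.38 h ≈ 23:23 → 23:00 to the nearest hour.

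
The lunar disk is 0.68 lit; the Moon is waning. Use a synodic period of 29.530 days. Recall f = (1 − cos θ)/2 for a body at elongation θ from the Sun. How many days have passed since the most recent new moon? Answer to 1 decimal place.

20.4 days

cos θ = 1 − 2f = -0.360, giving a principal value of 111.1°.
A waning Moon lies in 180°–360°, so θ = 360° − 111.1° = 248.9°.
Age = 29.530 × 248.9°/360° ≈ 20.42 days.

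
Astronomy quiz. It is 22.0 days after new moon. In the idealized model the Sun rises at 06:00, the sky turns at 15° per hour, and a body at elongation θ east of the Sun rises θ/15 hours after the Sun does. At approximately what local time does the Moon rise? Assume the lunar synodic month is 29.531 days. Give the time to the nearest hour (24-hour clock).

00:00

Phase angle: θ = 360°·(22.0 d)/(29.531 d) = 268.2°.
The Moon trails the Sun by θ/15 = 268.2/15 ≈ 17.88 hours.
06:00 + 17.88 h ≈ 23:53 → 00:00 to the nearest hour.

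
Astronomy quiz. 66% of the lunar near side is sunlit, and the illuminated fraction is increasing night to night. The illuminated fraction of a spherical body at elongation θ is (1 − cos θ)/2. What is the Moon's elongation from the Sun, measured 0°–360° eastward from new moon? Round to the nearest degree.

Invert f = (1 − cos θ)/2 to get cos θ = 1 − 2(0.66) = -0.320, hence θ₀ = arccos -0.320 = 108.7°.
Waxing ⇒ before full, so θ = 108.7°.

109°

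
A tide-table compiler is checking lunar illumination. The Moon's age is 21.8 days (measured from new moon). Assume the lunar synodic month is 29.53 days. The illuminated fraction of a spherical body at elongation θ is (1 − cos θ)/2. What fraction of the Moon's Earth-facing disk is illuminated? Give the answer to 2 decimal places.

0.54

The Moon has covered 21.8/29.53 of its cycle, so θ ≈ 360° × 21.8/29.53 = 265.8°.
With cos θ = (-0.074), the lit fraction is (1 − (-0.074))/2 ≈ 0.537.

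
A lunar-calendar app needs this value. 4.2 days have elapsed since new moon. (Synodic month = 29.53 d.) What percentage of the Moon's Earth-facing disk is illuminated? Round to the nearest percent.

Elongation θ = 360° × 4.2/29.53 ≈ 51.2°.
With cos θ = 0.627, the lit fraction is (1 − 0.627)/2 ≈ 0.187, so 19%.

19%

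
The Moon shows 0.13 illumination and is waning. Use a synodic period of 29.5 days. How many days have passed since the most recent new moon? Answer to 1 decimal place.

26.0 days

Invert f = (1 − cos θ)/2 to get cos θ = 1 − 2(0.13) = 0.740, hence θ₀ = arccos 0.740 = 42.3°.
A waning Moon lies in 180°–360°, so θ = 360° − 42.3° = 317.7°.
Age = 29.5 × 317.7°/360° ≈ 26.04 days.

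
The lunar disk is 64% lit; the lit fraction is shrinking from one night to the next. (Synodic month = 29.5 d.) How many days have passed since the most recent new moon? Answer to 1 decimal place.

cos θ = 1 − 2f = -0.280, giving a principal value of 106.3°.
Waning ⇒ past full, so θ = 360° − 106.3° = 253.7°.
At 360°/29.5 d per day, 253.7° corresponds to 20.79 days.

20.8 days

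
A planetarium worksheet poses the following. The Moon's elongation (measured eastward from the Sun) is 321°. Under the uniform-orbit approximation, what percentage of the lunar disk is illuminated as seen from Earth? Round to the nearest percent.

cos 321° = 0.777, so f = (1 − 0.777)/2 = 0.111, i.e. 11%.

11%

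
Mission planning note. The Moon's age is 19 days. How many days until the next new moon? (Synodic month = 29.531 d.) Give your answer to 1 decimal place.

The next new moon completes the synodic month: 29.531 − 19 = 10.531 days.

10.5 days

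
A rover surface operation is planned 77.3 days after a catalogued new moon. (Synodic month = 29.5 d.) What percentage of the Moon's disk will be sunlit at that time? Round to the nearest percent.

86%

77.3/29.5 = 2.620 lunations, so 2 complete cycles and 18.30 d into the next.
Phase angle: θ = 360°·(18.30 d)/(29.5 d) = 223.3°.
With cos θ = (-0.728), the lit fraction is (1 − (-0.728))/2 ≈ 0.864, so 86%.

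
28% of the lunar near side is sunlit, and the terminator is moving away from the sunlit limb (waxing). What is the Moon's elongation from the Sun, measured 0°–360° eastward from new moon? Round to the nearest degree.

64°

Invert f = (1 − cos θ)/2 to get cos θ = 1 − 2(0.28) = 0.440, hence θ₀ = arccos 0.440 = 63.9°.
The Moon is waxing (0°–180°), so θ = 63.9° directly.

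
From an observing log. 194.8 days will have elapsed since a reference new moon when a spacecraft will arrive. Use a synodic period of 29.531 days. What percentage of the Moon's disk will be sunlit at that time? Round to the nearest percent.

194.8 d spans 6 complete synodic months (6 × 29.531 = 177.19 d) plus 17.61 d.
Phase angle: θ = 360°·(17.61 d)/(29.531 d) = 214.7°.
Illuminated fraction = (1 − cos 214.7°)/2 = (1 − (-0.822))/2 ≈ 0.911, so 91%.

91%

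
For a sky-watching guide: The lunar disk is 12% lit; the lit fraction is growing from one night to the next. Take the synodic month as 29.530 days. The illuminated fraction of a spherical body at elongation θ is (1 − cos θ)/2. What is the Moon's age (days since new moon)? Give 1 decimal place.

From f = (1 − cos θ)/2: cos θ = 1 − 2×0.12 = 0.760; arccos → 40.5°.
Waxing ⇒ before full, so θ = 40.5°.
Age = 29.530 × 40.5°/360° ≈ 3.33 days.

3.3 days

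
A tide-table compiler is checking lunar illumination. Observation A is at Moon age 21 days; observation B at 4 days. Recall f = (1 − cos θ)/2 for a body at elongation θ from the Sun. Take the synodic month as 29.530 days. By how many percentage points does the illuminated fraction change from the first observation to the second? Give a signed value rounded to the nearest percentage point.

-45 percentage points

θ₁ = 360° × 21/29.530 = 256.0°, f₁ = (1 − cos θ₁)/2 = 0.621.
θ₂ = 360° × 4/29.530 = 48.8°, f₂ = (1 − cos θ₂)/2 = 0.170.
Change = f₂ − f₁ = -0.450 → -45 percentage points.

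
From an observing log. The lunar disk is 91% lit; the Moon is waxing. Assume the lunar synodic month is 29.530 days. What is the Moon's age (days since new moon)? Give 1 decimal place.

11.9 days

cos θ = 1 − 2f = -0.820, giving a principal value of 145.1°.
Before full moon the principal value applies: θ = 145.1°.
Age = 29.530 × 145.1°/360° ≈ 11.90 days.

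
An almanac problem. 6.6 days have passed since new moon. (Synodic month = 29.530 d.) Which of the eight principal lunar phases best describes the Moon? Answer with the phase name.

At 6.6/29.530 of the cycle, θ ≈ 80° — the first quarter range.

first quarter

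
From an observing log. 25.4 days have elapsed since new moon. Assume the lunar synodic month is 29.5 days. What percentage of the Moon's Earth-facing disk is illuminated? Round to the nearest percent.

18%

Elongation θ = 360° × 25.4/29.5 ≈ 310.0°.
cos 310.0° = 0.642, so f = (1 − 0.642)/2 = 0.179, so 18%.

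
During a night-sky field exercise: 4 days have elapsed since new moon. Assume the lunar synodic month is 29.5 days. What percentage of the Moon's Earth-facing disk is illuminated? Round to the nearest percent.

17%

Phase angle: θ = 360°·(4 d)/(29.5 d) = 48.8°.
With cos θ = 0.659, the lit fraction is (1 − 0.659)/2 ≈ 0.171, so 17%.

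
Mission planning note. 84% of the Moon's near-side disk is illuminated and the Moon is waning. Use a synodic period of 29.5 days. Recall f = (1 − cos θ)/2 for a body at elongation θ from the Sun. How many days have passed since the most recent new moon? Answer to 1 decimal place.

18.6 days

cos θ = 1 − 2f = -0.680, giving a principal value of 132.8°.
A waning Moon lies in 180°–360°, so θ = 360° − 132.8° = 227.2°.
That fraction of the synodic month is 227.2/360 × 29.5 d ≈ 18.61 d.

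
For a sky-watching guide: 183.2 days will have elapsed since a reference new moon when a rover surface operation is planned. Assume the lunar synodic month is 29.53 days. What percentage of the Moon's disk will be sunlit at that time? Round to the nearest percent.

183.2/29.53 = 6.204 lunations, so 6 complete cycles and 6.02 d into the next.
The Moon has covered 6.02/29.53 of its cycle, so θ ≈ 360° × 6.02/29.53 = 73.4°.
With cos θ = 0.286, the lit fraction is (1 − 0.286)/2 ≈ 0.357, so 36%.

36%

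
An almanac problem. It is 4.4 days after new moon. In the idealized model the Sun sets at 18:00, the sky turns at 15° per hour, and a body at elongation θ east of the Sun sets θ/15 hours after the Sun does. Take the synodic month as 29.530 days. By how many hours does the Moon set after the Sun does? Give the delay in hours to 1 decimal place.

Phase angle: θ = 360°·(4.4 d)/(29.530 d) = 53.6°.
Delay after the Sun = 53.6° / (15°/h) ≈ 3.58 h.
So the Moon sets 3.58 h after the Sun.

3.6 h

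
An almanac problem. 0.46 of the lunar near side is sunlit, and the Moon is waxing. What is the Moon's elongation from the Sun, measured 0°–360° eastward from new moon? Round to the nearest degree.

cos θ = 1 − 2f = 0.080, giving a principal value of 85.4°.
Waxing ⇒ before full, so θ = 85.4°.

85°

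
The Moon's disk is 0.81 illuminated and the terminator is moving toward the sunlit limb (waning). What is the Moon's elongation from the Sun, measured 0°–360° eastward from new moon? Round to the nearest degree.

232°

Invert f = (1 − cos θ)/2 to get cos θ = 1 − 2(0.81) = -0.620, hence θ₀ = arccos -0.620 = 128.3°.
Since the Moon is past full (waning), take the reflex angle: θ = 360° − 128.3° = 231.7°.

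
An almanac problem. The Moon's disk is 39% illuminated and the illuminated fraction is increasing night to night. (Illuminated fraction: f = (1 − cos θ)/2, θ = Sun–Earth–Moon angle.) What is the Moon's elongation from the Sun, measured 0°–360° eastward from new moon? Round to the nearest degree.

cos θ = 1 − 2f = 0.220, giving a principal value of 77.3°.
Before full moon the principal value applies: θ = 77.3°.

77°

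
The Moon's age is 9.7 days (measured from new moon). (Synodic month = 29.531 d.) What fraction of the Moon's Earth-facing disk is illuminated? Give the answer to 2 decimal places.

Phase angle: θ = 360°·(9.7 d)/(29.531 d) = 118.2°.
Illuminated fraction = (1 − cos 118.2°)/2 = (1 − (-0.473))/2 ≈ 0.737.

0.74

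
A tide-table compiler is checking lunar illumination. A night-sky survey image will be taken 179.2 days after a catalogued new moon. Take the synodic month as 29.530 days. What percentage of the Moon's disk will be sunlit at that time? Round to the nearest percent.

179.2 d spans 6 complete synodic months (6 × 29.530 = 177.18 d) plus 2.02 d.
Elongation θ = 360° × 2.02/29.530 ≈ 24.6°.
With cos θ = 0.909, the lit fraction is (1 − 0.909)/2 ≈ 0.045, so 5%.

5%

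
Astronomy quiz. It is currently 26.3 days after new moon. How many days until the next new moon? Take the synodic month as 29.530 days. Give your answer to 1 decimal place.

3.2 days

One full lunation from the last new moon is 29.530 d; remaining = 29.530 − 26.3 = 3.230 d.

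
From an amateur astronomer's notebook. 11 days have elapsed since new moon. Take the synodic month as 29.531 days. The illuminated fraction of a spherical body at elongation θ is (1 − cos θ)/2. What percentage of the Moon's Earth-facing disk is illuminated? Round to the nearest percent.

Phase angle: θ = 360°·(11 d)/(29.531 d) = 134.1°.
With cos θ = (-0.696), the lit fraction is (1 − (-0.696))/2 ≈ 0.848, so 85%.

85%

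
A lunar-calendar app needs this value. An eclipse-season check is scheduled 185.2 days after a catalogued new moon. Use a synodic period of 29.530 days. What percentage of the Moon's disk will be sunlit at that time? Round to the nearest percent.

57%

Reduce mod P: 185.2 − 6×29.530 = 8.02 d into the current lunation.
Phase angle: θ = 360°·(8.02 d)/(29.530 d) = 97.8°.
Illuminated fraction = (1 − cos 97.8°)/2 = (1 − (-0.135))/2 ≈ 0.568, so 57%.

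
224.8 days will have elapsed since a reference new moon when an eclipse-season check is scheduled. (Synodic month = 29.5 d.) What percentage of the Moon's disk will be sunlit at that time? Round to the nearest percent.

86%

224.8/29.5 = 7.620 lunations, so 7 complete cycles and 18.30 d into the next.
Elongation θ = 360° × 18.30/29.5 ≈ 223.3°.
With cos θ = (-0.728), the lit fraction is (1 − (-0.728))/2 ≈ 0.864, so 86%.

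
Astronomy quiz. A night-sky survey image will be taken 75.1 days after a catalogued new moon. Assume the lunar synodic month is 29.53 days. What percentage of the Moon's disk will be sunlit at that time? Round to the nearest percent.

98%

75.1 d spans 2 complete synodic months (2 × 29.53 = 59.06 d) plus 16.04 d.
The Moon has covered 16.04/29.53 of its cycle, so θ ≈ 360° × 16.04/29.53 = 195.5°.
Illuminated fraction = (1 − cos 195.5°)/2 = (1 − (-0.963))/2 ≈ 0.982, so 98%.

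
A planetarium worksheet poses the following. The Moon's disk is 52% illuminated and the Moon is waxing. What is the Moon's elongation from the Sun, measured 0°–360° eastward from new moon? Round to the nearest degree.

From f = (1 − cos θ)/2: cos θ = 1 − 2×0.52 = -0.040; arccos → 92.3°.
Before full moon the principal value applies: θ = 92.3°.

92°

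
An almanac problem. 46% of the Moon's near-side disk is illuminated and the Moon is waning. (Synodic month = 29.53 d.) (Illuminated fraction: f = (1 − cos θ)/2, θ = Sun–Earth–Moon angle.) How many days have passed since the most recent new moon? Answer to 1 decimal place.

From f = (1 − cos θ)/2: cos θ = 1 − 2×0.46 = 0.080; arccos → 85.4°.
A waning Moon lies in 180°–360°, so θ = 360° − 85.4° = 274.6°.
That fraction of the synodic month is 274.6/360 × 29.53 d ≈ 22.52 d.

22.5 days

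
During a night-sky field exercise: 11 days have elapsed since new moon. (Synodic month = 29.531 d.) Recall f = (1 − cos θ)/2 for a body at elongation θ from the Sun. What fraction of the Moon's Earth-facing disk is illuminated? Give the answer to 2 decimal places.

Phase angle: θ = 360°·(11 d)/(29.531 d) = 134.1°.
cos 134.1° = (-0.696), so f = (1 − (-0.696))/2 = 0.848.

0.85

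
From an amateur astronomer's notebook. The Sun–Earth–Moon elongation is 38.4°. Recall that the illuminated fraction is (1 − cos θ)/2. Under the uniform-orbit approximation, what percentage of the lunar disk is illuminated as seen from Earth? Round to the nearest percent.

11%

Half-versine of 38.4°: (1 − 0.784)/2 = 0.108, i.e. 11%.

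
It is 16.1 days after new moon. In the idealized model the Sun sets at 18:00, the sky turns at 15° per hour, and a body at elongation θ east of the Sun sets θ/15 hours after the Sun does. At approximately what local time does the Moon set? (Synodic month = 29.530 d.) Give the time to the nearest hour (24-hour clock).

The Moon has covered 16.1/29.530 of its cycle, so θ ≈ 360° × 16.1/29.530 = 196.3°.
At 15° of sky rotation per hour, 196.3° corresponds to a 13.08 h lag.
18:00 + 13.08 h ≈ 07:05 → 07:00 to the nearest hour.

07:00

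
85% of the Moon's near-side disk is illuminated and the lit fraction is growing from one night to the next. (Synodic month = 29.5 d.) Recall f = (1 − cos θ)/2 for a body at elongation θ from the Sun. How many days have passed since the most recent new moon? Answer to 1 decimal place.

11.0 days

Invert f = (1 − cos θ)/2 to get cos θ = 1 − 2(0.85) = -0.700, hence θ₀ = arccos -0.700 = 134.4°.
Before full moon the principal value applies: θ = 134.4°.
At 360°/29.5 d per day, 134.4° corresponds to 11.02 days.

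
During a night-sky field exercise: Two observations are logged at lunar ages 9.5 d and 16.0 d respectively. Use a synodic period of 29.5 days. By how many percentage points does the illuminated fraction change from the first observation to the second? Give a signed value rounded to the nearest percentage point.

First observation: θ = 360°·9.5/29.5 = 115.9°, so f = 0.719.
Second observation: θ = 195.3°, f = 0.982.
Δf = 0.982 − 0.719 = +0.264, i.e. +26 pp.

+26 percentage points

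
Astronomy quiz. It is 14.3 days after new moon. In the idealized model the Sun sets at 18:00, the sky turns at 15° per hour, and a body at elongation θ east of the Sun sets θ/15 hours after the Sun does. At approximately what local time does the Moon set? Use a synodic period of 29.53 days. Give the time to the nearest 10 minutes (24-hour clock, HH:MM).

05:40

Elongation θ = 360° × 14.3/29.53 ≈ 174.3°.
At 15° of sky rotation per hour, 174.3° corresponds to a 11.62 h lag.
18:00 + 11.622 h ≈ 05:37 → 05:40 to the nearest ten minutes.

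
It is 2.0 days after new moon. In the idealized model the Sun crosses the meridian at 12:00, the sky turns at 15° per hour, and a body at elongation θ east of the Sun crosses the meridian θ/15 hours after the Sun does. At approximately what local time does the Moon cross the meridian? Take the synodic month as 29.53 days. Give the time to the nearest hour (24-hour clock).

14:00

Phase angle: θ = 360°·(2.0 d)/(29.53 d) = 24.4°.
The Moon trails the Sun by θ/15 = 24.4/15 ≈ 1.63 hours.
12:00 + 1.63 h ≈ 13:38 → 14:00 to the nearest hour.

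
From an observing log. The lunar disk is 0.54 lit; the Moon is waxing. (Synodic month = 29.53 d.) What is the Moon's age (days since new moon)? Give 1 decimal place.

From f = (1 − cos θ)/2: cos θ = 1 − 2×0.54 = -0.080; arccos → 94.6°.
Waxing ⇒ before full, so θ = 94.6°.
Age = 29.53 × 94.6°/360° ≈ 7.76 days.

7.8 days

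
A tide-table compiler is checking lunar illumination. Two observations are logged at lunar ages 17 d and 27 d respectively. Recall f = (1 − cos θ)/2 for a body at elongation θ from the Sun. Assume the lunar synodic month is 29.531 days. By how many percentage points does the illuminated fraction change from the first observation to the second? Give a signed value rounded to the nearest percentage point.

θ₁ = 360° × 17/29.531 = 207.2°, f₁ = (1 − cos θ₁)/2 = 0.945.
θ₂ = 360° × 27/29.531 = 329.1°, f₂ = (1 − cos θ₂)/2 = 0.071.
Change = f₂ − f₁ = -0.874 → -87 percentage points.

-87 pp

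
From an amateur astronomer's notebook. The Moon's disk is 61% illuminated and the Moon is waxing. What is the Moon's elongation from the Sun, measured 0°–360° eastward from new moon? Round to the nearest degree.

From f = (1 − cos θ)/2: cos θ = 1 − 2×0.61 = -0.220; arccos → 102.7°.
Waxing ⇒ before full, so θ = 102.7°.

103°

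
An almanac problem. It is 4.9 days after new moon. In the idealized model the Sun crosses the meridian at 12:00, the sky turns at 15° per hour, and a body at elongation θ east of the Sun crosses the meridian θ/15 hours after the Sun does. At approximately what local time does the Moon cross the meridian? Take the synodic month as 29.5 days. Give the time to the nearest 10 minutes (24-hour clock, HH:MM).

16:00

The Moon has covered 4.9/29.5 of its cycle, so θ ≈ 360° × 4.9/29.5 = 59.8°.
At 15° of sky rotation per hour, 59.8° corresponds to a 3.99 h lag.
12:00 + 3.986 h ≈ 15:59 → 16:00 to the nearest ten minutes.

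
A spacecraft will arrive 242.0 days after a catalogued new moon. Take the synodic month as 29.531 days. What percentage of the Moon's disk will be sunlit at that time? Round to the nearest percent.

33%

242.0 d spans 8 complete synodic months (8 × 29.531 = 236.25 d) plus 5.75 d.
Elongation θ = 360° × 5.75/29.531 ≈ 70.1°.
cos 70.1° = 0.340, so f = (1 − 0.340)/2 = 0.330, so 33%.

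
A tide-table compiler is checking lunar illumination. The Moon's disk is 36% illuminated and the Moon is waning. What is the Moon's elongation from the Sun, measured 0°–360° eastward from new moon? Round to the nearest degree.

286°

From f = (1 − cos θ)/2: cos θ = 1 − 2×0.36 = 0.280; arccos → 73.7°.
Waning ⇒ past full, so θ = 360° − 73.7° = 286.3°.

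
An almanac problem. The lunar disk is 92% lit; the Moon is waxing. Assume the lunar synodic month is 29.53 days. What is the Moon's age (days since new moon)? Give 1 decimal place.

12.1 days

Invert f = (1 − cos θ)/2 to get cos θ = 1 − 2(0.92) = -0.840, hence θ₀ = arccos -0.840 = 147.1°.
Waxing ⇒ before full, so θ = 147.1°.
At 360°/29.53 d per day, 147.1° corresponds to 12.07 days.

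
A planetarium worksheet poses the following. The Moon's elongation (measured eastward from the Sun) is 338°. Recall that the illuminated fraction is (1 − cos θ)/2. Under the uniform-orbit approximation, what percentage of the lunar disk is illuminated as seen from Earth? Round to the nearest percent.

4%

f = (1 − cos 338°)/2 = (1 − 0.927)/2 ≈ 0.036, i.e. 4%.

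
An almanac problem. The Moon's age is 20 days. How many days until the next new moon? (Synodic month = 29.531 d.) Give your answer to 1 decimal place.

The next new moon completes the synodic month: 29.531 − 20 = 9.531 days.

9.5 days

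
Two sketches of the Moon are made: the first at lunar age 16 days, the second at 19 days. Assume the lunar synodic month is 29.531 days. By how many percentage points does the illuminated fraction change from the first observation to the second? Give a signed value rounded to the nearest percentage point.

First observation: θ = 360°·16/29.531 = 195.0°, so f = 0.983.
Second observation: θ = 231.6°, f = 0.810.
Δf = 0.810 − 0.983 = -0.172, i.e. -17 pp.

-17 percentage points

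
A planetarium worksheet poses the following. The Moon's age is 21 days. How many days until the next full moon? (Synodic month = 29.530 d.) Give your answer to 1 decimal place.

23.3 days

Full moon is 0.5 of the way through the cycle: age 0.5 × 29.530 = 14.765 d.
Already past this cycle's full moon; the next is at 14.765 + 29.530 = 44.295 d, so 44.295 − 21 = 23.295 days.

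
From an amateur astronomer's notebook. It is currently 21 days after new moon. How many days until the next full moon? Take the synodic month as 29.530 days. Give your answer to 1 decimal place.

Full moon occurs at elongation 180°, i.e. at age 29.530 × 180/360 = 14.765 d.
This lunation's full moon (14.765 d) has passed, so add one period: 44.295 − 21 = 23.295 days.

23.3 days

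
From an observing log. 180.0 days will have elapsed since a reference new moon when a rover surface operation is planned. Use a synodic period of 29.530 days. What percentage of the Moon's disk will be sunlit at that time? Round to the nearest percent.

9%

Reduce mod P: 180.0 − 6×29.530 = 2.82 d into the current lunation.
Phase angle: θ = 360°·(2.82 d)/(29.530 d) = 34.4°.
cos 34.4° = 0.825, so f = (1 − 0.825)/2 = 0.087, so 9%.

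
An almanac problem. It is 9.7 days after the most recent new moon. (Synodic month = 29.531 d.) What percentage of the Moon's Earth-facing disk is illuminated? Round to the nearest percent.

Phase angle: θ = 360°·(9.7 d)/(29.531 d) = 118.2°.
With cos θ = (-0.473), the lit fraction is (1 − (-0.473))/2 ≈ 0.737, so 74%.

74%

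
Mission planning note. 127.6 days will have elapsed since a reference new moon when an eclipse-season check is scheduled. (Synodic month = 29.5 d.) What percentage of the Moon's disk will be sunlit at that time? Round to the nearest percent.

73%

127.6 d spans 4 complete synodic months (4 × 29.5 = 118.00 d) plus 9.60 d.
Elongation θ = 360° × 9.60/29.5 ≈ 117.2°.
With cos θ = (-0.456), the lit fraction is (1 − (-0.456))/2 ≈ 0.728, so 73%.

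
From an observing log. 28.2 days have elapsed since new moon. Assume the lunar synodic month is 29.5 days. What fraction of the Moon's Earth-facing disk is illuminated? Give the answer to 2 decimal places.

The Moon has covered 28.2/29.5 of its cycle, so θ ≈ 360° × 28.2/29.5 = 344.1°.
With cos θ = 0.962, the lit fraction is (1 − 0.962)/2 ≈ 0.019.

0.02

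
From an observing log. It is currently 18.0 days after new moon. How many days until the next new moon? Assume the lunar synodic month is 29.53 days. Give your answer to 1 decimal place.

The next new moon completes the synodic month: 29.53 − 18.0 = 11.530 days.

11.5 days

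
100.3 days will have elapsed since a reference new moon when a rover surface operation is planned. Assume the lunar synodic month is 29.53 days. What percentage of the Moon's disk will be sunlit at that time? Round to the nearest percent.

Reduce mod P: 100.3 − 3×29.53 = 11.71 d into the current lunation.
Elongation θ = 360° × 11.71/29.53 ≈ 142.8°.
Illuminated fraction = (1 − cos 142.8°)/2 = (1 − (-0.796))/2 ≈ 0.898, so 90%.

90%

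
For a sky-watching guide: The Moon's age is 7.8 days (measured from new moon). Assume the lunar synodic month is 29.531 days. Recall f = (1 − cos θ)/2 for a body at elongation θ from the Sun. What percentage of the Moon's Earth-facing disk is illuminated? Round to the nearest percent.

The Moon has covered 7.8/29.531 of its cycle, so θ ≈ 360° × 7.8/29.531 = 95.1°.
cos 95.1° = (-0.089), so f = (1 − (-0.089))/2 = 0.544, so 54%.

54%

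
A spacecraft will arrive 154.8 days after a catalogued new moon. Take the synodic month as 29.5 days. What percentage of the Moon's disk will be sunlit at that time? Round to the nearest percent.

154.8 d spans 5 complete synodic months (5 × 29.5 = 147.50 d) plus 7.30 d.
Phase angle: θ = 360°·(7.30 d)/(29.5 d) = 89.1°.
cos 89.1° = 0.016, so f = (1 − 0.016)/2 = 0.492, so 49%.

49%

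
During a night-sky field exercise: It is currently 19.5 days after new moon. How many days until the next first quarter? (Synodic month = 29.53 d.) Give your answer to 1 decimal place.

First quarter is 0.25 of the way through the cycle: age 0.25 × 29.53 = 7.383 d.
This lunation's first quarter (7.383 d) has passed, so add one period: 36.913 − 19.5 = 17.413 days.

17.4 days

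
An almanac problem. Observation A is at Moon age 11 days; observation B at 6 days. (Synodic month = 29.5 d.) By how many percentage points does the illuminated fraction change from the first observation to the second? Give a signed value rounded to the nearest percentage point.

θ₁ = 360° × 11/29.5 = 134.2°, f₁ = (1 − cos θ₁)/2 = 0.849.
θ₂ = 360° × 6/29.5 = 73.2°, f₂ = (1 − cos θ₂)/2 = 0.356.
Change = f₂ − f₁ = -0.493 → -49 percentage points.

-49 percentage points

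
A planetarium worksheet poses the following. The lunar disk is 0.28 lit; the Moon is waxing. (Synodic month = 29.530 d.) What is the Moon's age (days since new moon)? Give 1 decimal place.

From f = (1 − cos θ)/2: cos θ = 1 − 2×0.28 = 0.440; arccos → 63.9°.
Before full moon the principal value applies: θ = 63.9°.
Age = 29.530 × 63.9°/360° ≈ 5.24 days.

5.2 days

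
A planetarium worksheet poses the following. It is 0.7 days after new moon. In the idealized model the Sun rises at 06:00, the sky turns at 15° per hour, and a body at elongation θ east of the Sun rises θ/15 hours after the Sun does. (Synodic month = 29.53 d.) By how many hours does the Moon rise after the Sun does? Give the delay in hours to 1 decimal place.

0.6 h

Phase angle: θ = 360°·(0.7 d)/(29.53 d) = 8.5°.
The Moon trails the Sun by θ/15 = 8.5/15 ≈ 0.57 hours.
So the Moon rises 0.57 h after the Sun.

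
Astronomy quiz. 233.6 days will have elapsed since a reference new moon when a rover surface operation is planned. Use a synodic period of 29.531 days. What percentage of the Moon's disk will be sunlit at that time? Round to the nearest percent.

8%

233.6 d spans 7 complete synodic months (7 × 29.531 = 206.72 d) plus 26.88 d.
Elongation θ = 360° × 26.88/29.531 ≈ 327.7°.
Illuminated fraction = (1 − cos 327.7°)/2 = (1 − 0.845)/2 ≈ 0.077, so 8%.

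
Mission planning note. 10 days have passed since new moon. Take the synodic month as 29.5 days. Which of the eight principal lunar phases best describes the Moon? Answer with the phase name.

At 10/29.5 of the cycle, θ ≈ 122° — the waxing gibbous range.

waxing gibbous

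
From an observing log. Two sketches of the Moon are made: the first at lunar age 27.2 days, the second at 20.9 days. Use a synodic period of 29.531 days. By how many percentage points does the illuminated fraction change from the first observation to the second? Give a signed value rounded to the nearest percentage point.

First observation: θ = 360°·27.2/29.531 = 331.6°, so f = 0.060.
Second observation: θ = 254.8°, f = 0.631.
Δf = 0.631 − 0.060 = +0.571, i.e. +57 pp.

+57 percentage points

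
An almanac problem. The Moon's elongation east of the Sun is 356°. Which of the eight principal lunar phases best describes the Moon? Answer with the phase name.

356° lies in the new moon sector of the 8-phase cycle.

new moon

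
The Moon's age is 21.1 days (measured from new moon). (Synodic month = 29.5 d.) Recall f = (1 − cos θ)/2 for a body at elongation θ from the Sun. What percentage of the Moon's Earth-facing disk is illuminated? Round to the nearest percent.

61%

Elongation θ = 360° × 21.1/29.5 ≈ 257.5°.
Illuminated fraction = (1 − cos 257.5°)/2 = (1 − (-0.217))/2 ≈ 0.608, so 61%.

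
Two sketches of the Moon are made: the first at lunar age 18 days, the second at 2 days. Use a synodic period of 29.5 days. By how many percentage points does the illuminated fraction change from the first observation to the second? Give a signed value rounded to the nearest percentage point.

-84 pp

First observation: θ = 360°·18/29.5 = 219.7°, so f = 0.885.
Second observation: θ = 24.4°, f = 0.045.
Δf = 0.045 − 0.885 = -0.840, i.e. -84 pp.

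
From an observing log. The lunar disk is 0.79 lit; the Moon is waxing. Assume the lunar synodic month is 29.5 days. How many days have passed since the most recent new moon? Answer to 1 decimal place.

10.3 days

cos θ = 1 − 2f = -0.580, giving a principal value of 125.5°.
The Moon is waxing (0°–180°), so θ = 125.5° directly.
At 360°/29.5 d per day, 125.5° corresponds to 10.28 days.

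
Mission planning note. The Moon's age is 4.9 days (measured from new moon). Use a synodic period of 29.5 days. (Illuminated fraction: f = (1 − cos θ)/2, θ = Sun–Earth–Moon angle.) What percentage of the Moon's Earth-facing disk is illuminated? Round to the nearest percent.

Phase angle: θ = 360°·(4.9 d)/(29.5 d) = 59.8°.
Illuminated fraction = (1 − cos 59.8°)/2 = (1 − 0.503)/2 ≈ 0.248, so 25%.

25%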